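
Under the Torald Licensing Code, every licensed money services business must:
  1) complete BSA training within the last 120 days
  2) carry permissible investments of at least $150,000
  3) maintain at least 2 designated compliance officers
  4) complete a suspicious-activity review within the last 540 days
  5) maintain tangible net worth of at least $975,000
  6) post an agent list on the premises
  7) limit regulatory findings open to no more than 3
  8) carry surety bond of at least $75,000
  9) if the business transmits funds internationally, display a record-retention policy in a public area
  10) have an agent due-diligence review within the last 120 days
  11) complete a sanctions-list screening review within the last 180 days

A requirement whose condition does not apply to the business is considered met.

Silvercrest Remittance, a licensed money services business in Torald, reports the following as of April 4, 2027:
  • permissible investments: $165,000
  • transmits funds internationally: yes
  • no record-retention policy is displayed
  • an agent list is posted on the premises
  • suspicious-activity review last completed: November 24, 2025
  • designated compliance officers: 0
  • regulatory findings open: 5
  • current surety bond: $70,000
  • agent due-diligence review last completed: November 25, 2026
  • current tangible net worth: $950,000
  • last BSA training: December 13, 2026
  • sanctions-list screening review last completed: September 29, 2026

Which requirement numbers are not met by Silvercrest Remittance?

3, 5, 7, 8, 9, 10, 11

1. BSA training 112 days ago vs limit 120 → met
2. permissible investments $165,000 ≥ $150,000 → met
3. designated compliance officers 0 < 2 → not met
4. suspicious-activity review 496 days ago vs limit 540 → met
5. tangible net worth $950,000 < $975,000 → not met
6. agent list present → met
7. regulatory findings open 5 > 3 → not met
8. surety bond $70,000 < $75,000 → not met
9. condition 'transmits funds internationally' holds; record-retention policy absent → not met
10. agent due-diligence review 130 days ago vs limit 120 → not met
11. sanctions-list screening review 187 days ago vs limit 180 → not met
Not met: 3, 5, 7, 8, 9, 10, 11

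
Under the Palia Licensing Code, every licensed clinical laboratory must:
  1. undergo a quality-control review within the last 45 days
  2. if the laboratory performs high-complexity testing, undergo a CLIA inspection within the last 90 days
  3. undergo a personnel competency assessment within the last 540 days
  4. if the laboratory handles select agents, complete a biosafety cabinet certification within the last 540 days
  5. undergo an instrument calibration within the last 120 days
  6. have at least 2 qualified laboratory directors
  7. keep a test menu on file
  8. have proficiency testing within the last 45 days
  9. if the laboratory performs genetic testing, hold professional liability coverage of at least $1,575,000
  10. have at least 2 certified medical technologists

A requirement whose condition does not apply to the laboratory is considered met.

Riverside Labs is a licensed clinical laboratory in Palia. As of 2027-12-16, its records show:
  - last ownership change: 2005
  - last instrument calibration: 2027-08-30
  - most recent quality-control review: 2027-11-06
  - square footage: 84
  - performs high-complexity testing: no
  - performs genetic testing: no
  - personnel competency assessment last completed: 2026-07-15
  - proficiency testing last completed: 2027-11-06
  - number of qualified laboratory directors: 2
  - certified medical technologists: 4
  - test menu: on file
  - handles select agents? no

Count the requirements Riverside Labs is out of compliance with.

0

1. quality-control review 40 days ago vs limit 45 → met
2. condition 'performs high-complexity testing' does not hold → requirement n/a → met
3. personnel competency assessment 519 days ago vs limit 540 → met
4. condition 'handles select agents' does not hold → requirement n/a → met
5. instrument calibration 108 days ago vs limit 120 → met
6. qualified laboratory directors 2 ≥ 2 → met
7. test menu present → met
8. proficiency testing 40 days ago vs limit 45 → met
9. condition 'performs genetic testing' does not hold → requirement n/a → met
10. certified medical technologists 4 ≥ 2 → met
Not met: 0 of 10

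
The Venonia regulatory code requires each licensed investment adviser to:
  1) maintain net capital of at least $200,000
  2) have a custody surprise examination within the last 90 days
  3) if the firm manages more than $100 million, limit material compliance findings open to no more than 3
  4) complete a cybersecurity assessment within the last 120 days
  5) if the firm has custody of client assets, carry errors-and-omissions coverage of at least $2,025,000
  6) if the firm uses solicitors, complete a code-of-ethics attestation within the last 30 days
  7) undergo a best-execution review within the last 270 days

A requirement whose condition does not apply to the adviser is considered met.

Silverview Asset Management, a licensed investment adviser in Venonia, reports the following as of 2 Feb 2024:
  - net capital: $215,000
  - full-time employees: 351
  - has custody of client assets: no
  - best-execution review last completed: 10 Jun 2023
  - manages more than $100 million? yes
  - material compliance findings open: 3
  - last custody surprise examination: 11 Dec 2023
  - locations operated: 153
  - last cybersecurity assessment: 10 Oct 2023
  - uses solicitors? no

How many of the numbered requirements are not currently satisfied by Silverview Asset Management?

0

1. net capital $215,000 ≥ $200,000 → met
2. custody surprise examination 53 days ago vs limit 90 → met
3. condition 'manages more than $100 million' holds; material compliance findings open 3 ≤ 3 → met
4. cybersecurity assessment 115 days ago vs limit 120 → met
5. condition 'has custody of client assets' does not hold → requirement n/a → met
6. condition 'uses solicitors' does not hold → requirement n/a → met
7. best-execution review 237 days ago vs limit 270 → met
Not met: 0 of 7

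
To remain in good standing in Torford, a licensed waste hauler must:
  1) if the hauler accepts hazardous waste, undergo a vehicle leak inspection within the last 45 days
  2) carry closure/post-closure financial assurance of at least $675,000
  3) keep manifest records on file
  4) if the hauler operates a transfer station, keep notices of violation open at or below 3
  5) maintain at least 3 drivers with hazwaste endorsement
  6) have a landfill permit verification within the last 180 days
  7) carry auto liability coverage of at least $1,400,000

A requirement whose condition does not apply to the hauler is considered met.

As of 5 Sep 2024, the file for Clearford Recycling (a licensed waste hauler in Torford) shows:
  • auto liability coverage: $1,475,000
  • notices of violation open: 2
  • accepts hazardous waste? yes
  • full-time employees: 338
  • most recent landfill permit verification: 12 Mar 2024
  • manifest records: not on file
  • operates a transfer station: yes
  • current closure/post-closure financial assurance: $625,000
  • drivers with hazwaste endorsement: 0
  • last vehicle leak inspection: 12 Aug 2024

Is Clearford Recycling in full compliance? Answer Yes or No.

1. condition 'accepts hazardous waste' holds; vehicle leak inspection 24 days ago vs limit 45 → met
2. closure/post-closure financial assurance $625,000 < $675,000 → not met
3. manifest records absent → not met
4. condition 'operates a transfer station' holds; notices of violation open 2 ≤ 3 → met
5. drivers with hazwaste endorsement 0 < 3 → not met
6. landfill permit verification 177 days ago vs limit 180 → met
7. auto liability coverage $1,475,000 ≥ $1,400,000 → met
Not met: 2, 3, 5

No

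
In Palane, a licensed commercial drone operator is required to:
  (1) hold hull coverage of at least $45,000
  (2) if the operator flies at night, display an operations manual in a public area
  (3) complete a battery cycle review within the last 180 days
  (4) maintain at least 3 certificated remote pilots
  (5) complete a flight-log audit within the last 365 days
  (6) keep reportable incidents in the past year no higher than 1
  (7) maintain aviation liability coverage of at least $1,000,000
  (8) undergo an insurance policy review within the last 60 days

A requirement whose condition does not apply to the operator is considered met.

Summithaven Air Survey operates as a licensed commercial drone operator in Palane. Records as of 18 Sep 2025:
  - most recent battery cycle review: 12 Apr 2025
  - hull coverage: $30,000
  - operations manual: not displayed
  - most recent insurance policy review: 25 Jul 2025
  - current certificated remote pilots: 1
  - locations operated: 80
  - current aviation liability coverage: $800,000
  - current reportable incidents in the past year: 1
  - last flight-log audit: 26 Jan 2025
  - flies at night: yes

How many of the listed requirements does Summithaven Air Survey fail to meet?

4

1. hull coverage $30,000 < $45,000 → not met
2. condition 'flies at night' holds; operations manual absent → not met
3. battery cycle review 159 days ago vs limit 180 → met
4. certificated remote pilots 1 < 3 → not met
5. flight-log audit 235 days ago vs limit 365 → met
6. reportable incidents in the past year 1 ≤ 1 → met
7. aviation liability coverage $800,000 < $1,000,000 → not met
8. insurance policy review 55 days ago vs limit 60 → met
Not met: 4 of 8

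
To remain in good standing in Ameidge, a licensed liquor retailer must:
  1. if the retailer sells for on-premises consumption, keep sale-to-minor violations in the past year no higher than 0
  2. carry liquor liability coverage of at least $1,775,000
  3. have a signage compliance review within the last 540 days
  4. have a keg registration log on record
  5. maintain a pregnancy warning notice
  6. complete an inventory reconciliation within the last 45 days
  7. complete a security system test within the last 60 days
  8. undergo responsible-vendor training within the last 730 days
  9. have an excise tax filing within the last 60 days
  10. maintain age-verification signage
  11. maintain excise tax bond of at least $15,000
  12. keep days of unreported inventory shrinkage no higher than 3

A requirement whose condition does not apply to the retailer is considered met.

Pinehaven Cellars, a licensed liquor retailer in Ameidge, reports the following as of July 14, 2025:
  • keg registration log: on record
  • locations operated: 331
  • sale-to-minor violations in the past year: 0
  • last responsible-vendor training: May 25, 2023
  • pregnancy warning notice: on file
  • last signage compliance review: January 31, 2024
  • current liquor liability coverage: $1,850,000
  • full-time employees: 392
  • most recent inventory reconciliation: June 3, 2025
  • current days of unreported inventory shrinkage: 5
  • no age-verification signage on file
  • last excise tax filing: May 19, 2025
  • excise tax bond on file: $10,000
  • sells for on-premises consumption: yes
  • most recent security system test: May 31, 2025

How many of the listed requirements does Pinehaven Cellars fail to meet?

1. condition 'sells for on-premises consumption' holds; sale-to-minor violations in the past year 0 ≤ 0 → met
2. liquor liability coverage $1,850,000 ≥ $1,775,000 → met
3. signage compliance review 530 days ago vs limit 540 → met
4. keg registration log present → met
5. pregnancy warning notice present → met
6. inventory reconciliation 41 days ago vs limit 45 → met
7. security system test 44 days ago vs limit 60 → met
8. responsible-vendor training 781 days ago vs limit 730 → not met
9. excise tax filing 56 days ago vs limit 60 → met
10. age-verification signage absent → not met
11. excise tax bond $10,000 < $15,000 → not met
12. days of unreported inventory shrinkage 5 > 3 → not met
Not met: 4 of 12

4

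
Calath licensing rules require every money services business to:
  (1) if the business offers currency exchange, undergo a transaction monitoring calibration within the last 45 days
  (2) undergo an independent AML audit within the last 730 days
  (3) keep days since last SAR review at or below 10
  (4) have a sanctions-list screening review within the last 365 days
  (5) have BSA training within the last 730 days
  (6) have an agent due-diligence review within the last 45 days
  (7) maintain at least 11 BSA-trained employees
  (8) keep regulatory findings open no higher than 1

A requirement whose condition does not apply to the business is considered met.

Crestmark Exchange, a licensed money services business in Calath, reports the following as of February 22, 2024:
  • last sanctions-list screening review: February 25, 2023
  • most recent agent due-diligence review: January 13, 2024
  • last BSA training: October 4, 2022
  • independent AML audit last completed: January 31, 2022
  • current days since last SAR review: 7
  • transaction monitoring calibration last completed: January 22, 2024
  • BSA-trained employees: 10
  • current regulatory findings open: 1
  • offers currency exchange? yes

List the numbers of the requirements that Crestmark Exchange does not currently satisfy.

2, 7

1. condition 'offers currency exchange' holds; transaction monitoring calibration 31 days ago vs limit 45 → met
2. independent AML audit 752 days ago vs limit 730 → not met
3. days since last SAR review 7 ≤ 10 → met
4. sanctions-list screening review 362 days ago vs limit 365 → met
5. BSA training 506 days ago vs limit 730 → met
6. agent due-diligence review 40 days ago vs limit 45 → met
7. BSA-trained employees 10 < 11 → not met
8. regulatory findings open 1 ≤ 1 → met
Not met: 2, 7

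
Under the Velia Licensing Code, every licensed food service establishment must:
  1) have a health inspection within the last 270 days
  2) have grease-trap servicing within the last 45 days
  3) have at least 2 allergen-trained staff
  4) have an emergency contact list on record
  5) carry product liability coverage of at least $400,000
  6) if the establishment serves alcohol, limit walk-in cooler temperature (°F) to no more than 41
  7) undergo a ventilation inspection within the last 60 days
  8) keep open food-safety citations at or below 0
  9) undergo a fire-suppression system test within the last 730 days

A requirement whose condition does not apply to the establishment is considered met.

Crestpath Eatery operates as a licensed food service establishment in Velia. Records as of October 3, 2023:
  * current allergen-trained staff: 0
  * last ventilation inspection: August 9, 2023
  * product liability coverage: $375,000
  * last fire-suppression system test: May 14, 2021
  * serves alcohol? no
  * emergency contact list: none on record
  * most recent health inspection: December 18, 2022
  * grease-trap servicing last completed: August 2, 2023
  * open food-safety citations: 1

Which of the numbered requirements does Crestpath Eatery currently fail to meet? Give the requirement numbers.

1. health inspection 289 days ago vs limit 270 → not met
2. grease-trap servicing 62 days ago vs limit 45 → not met
3. allergen-trained staff 0 < 2 → not met
4. emergency contact list absent → not met
5. product liability coverage $375,000 < $400,000 → not met
6. condition 'serves alcohol' does not hold → requirement n/a → met
7. ventilation inspection 55 days ago vs limit 60 → met
8. open food-safety citations 1 > 0 → not met
9. fire-suppression system test 872 days ago vs limit 730 → not met
Not met: 1, 2, 3, 4, 5, 8, 9

1, 2, 3, 4, 5, 8, 9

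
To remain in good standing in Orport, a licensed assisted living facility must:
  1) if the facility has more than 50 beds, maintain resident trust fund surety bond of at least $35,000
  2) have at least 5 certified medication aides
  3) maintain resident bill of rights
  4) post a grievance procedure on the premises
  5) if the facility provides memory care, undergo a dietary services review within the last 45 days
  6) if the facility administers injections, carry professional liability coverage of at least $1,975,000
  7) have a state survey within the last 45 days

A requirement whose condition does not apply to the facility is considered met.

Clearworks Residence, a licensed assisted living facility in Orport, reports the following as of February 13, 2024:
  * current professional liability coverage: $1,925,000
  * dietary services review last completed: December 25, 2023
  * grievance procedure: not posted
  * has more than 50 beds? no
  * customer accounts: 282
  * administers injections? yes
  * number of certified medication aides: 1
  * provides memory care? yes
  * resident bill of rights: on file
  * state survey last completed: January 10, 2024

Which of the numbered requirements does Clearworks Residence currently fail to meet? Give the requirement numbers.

1. condition 'has more than 50 beds' does not hold → requirement n/a → met
2. certified medication aides 1 < 5 → not met
3. resident bill of rights present → met
4. grievance procedure absent → not met
5. condition 'provides memory care' holds; dietary services review 50 days ago vs limit 45 → not met
6. condition 'administers injections' holds; professional liability coverage $1,925,000 < $1,975,000 → not met
7. state survey 34 days ago vs limit 45 → met
Not met: 2, 4, 5, 6

2, 4, 5, 6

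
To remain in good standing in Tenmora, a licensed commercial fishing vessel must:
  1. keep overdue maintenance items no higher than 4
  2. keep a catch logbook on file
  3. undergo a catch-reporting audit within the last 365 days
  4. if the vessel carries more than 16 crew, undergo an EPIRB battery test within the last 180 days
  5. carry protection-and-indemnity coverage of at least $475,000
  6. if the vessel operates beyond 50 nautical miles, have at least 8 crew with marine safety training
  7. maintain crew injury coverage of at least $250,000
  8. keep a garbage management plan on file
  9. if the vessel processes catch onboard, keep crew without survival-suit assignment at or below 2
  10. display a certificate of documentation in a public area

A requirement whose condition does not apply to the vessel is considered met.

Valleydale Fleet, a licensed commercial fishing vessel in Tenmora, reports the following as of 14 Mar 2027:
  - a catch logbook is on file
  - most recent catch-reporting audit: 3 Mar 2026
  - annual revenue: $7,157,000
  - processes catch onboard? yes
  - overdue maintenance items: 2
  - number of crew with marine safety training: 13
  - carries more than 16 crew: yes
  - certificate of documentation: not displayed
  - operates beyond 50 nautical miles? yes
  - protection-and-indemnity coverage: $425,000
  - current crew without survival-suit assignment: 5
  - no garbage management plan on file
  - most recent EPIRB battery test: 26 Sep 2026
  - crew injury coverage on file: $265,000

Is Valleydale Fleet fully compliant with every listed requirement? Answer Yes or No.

No

1. overdue maintenance items 2 ≤ 4 → met
2. catch logbook present → met
3. catch-reporting audit 376 days ago vs limit 365 → not met
4. condition 'carries more than 16 crew' holds; EPIRB battery test 169 days ago vs limit 180 → met
5. protection-and-indemnity coverage $425,000 < $475,000 → not met
6. condition 'operates beyond 50 nautical miles' holds; crew with marine safety training 13 ≥ 8 → met
7. crew injury coverage $265,000 ≥ $250,000 → met
8. garbage management plan absent → not met
9. condition 'processes catch onboard' holds; crew without survival-suit assignment 5 > 2 → not met
10. certificate of documentation absent → not met
Not met: 3, 5, 8, 9, 10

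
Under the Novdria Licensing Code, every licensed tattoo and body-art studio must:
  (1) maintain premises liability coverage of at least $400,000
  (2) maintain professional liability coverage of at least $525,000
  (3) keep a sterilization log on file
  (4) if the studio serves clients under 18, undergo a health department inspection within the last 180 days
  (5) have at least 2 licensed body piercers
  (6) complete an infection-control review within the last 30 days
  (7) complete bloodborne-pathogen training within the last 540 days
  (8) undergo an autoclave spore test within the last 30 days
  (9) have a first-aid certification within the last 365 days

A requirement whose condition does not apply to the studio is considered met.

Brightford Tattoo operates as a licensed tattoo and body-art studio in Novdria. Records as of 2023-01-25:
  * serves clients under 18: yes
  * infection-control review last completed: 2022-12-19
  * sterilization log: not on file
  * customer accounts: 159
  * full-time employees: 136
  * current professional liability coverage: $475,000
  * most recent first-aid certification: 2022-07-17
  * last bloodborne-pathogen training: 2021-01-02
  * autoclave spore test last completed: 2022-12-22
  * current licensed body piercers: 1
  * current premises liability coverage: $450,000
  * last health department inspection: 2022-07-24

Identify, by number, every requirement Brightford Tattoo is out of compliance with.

2, 3, 4, 5, 6, 7, 8

1. premises liability coverage $450,000 ≥ $400,000 → met
2. professional liability coverage $475,000 < $525,000 → not met
3. sterilization log absent → not met
4. condition 'serves clients under 18' holds; health department inspection 185 days ago vs limit 180 → not met
5. licensed body piercers 1 < 2 → not met
6. infection-control review 37 days ago vs limit 30 → not met
7. bloodborne-pathogen training 753 days ago vs limit 540 → not met
8. autoclave spore test 34 days ago vs limit 30 → not met
9. first-aid certification 192 days ago vs limit 365 → met
Not met: 2, 3, 4, 5, 6, 7, 8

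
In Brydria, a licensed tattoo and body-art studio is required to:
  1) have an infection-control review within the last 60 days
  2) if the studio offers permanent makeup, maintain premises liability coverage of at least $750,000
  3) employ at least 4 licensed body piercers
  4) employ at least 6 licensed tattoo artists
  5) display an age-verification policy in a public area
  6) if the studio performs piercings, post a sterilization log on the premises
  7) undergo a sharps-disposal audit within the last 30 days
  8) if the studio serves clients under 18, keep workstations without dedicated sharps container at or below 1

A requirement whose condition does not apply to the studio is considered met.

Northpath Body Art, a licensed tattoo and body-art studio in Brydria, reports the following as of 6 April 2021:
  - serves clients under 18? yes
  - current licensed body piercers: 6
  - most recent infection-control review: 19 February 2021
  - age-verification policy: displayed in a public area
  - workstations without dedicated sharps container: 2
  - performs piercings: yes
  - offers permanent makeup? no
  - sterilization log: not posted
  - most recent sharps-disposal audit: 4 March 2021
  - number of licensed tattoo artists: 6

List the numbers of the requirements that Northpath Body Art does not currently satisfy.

6, 7, 8

1. infection-control review 46 days ago vs limit 60 → met
2. condition 'offers permanent makeup' does not hold → requirement n/a → met
3. licensed body piercers 6 ≥ 4 → met
4. licensed tattoo artists 6 ≥ 6 → met
5. age-verification policy present → met
6. condition 'performs piercings' holds; sterilization log absent → not met
7. sharps-disposal audit 33 days ago vs limit 30 → not met
8. condition 'serves clients under 18' holds; workstations without dedicated sharps container 2 > 1 → not met
Not met: 6, 7, 8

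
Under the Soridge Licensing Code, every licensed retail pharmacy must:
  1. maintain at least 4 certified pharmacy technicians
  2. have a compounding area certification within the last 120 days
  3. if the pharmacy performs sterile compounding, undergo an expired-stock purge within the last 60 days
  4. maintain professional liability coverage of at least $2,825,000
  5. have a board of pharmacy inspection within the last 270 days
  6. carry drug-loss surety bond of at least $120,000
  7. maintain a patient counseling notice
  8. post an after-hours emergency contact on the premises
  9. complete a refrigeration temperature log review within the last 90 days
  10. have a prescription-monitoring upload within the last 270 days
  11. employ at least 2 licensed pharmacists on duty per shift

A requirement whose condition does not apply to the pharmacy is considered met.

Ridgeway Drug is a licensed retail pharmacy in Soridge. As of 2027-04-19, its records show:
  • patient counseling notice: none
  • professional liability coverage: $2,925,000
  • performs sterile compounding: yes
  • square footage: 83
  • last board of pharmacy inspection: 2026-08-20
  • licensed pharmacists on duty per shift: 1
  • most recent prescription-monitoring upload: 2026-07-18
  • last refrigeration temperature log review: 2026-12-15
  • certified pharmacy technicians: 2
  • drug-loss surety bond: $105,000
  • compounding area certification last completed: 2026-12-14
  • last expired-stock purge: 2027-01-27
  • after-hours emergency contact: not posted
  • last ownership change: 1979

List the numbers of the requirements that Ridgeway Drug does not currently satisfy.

1. certified pharmacy technicians 2 < 4 → not met
2. compounding area certification 126 days ago vs limit 120 → not met
3. condition 'performs sterile compounding' holds; expired-stock purge 82 days ago vs limit 60 → not met
4. professional liability coverage $2,925,000 ≥ $2,825,000 → met
5. board of pharmacy inspection 242 days ago vs limit 270 → met
6. drug-loss surety bond $105,000 < $120,000 → not met
7. patient counseling notice absent → not met
8. after-hours emergency contact absent → not met
9. refrigeration temperature log review 125 days ago vs limit 90 → not met
10. prescription-monitoring upload 275 days ago vs limit 270 → not met
11. licensed pharmacists on duty per shift 1 < 2 → not met
Not met: 1, 2, 3, 6, 7, 8, 9, 10, 11

1, 2, 3, 6, 7, 8, 9, 10, 11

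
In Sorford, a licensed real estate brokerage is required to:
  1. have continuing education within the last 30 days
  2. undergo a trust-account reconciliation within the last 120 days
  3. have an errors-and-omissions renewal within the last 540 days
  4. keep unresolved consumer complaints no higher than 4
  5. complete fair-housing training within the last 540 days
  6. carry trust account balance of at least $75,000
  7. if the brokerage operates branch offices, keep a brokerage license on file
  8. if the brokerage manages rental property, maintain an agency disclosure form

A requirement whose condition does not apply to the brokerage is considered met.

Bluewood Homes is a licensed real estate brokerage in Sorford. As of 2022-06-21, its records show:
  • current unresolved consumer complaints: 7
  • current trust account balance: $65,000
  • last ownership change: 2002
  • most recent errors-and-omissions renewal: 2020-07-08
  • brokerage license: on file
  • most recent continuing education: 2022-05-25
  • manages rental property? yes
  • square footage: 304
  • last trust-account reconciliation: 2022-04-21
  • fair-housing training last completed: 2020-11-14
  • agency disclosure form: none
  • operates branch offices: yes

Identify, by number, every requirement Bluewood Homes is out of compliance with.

3, 4, 5, 6, 8

1. continuing education 27 days ago vs limit 30 → met
2. trust-account reconciliation 61 days ago vs limit 120 → met
3. errors-and-omissions renewal 713 days ago vs limit 540 → not met
4. unresolved consumer complaints 7 > 4 → not met
5. fair-housing training 584 days ago vs limit 540 → not met
6. trust account balance $65,000 < $75,000 → not met
7. condition 'operates branch offices' holds; brokerage license present → met
8. condition 'manages rental property' holds; agency disclosure form absent → not met
Not met: 3, 4, 5, 6, 8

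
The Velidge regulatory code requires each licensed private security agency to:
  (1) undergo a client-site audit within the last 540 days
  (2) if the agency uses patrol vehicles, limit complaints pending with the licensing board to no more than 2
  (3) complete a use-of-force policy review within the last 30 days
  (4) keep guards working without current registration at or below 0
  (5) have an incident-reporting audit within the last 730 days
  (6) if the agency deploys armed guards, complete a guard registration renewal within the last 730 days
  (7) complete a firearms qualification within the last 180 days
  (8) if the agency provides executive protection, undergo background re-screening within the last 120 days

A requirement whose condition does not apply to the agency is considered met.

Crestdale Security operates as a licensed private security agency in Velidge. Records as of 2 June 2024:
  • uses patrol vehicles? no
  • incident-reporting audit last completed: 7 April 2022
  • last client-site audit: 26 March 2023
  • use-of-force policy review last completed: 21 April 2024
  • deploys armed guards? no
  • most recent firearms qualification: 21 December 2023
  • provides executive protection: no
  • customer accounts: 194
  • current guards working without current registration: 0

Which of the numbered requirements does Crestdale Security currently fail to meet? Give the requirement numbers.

3, 5

1. client-site audit 434 days ago vs limit 540 → met
2. condition 'uses patrol vehicles' does not hold → requirement n/a → met
3. use-of-force policy review 42 days ago vs limit 30 → not met
4. guards working without current registration 0 ≤ 0 → met
5. incident-reporting audit 787 days ago vs limit 730 → not met
6. condition 'deploys armed guards' does not hold → requirement n/a → met
7. firearms qualification 164 days ago vs limit 180 → met
8. condition 'provides executive protection' does not hold → requirement n/a → met
Not met: 3, 5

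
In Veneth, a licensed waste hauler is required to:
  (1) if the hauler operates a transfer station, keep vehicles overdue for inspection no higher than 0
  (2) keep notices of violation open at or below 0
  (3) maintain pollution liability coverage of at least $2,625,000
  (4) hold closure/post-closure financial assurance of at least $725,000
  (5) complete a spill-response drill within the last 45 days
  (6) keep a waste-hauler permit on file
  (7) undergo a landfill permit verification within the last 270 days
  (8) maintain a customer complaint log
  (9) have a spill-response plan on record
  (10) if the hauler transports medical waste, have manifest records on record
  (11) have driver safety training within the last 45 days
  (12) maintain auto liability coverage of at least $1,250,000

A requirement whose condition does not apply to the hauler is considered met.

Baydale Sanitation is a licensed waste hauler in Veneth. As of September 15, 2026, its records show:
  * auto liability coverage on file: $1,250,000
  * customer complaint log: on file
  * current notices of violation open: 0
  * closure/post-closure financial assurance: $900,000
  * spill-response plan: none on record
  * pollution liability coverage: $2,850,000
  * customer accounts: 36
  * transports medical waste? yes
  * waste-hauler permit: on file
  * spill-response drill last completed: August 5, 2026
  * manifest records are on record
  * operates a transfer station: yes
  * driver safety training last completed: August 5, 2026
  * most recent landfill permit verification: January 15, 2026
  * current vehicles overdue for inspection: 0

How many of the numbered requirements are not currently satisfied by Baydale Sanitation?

1. condition 'operates a transfer station' holds; vehicles overdue for inspection 0 ≤ 0 → met
2. notices of violation open 0 ≤ 0 → met
3. pollution liability coverage $2,850,000 ≥ $2,625,000 → met
4. closure/post-closure financial assurance $900,000 ≥ $725,000 → met
5. spill-response drill 41 days ago vs limit 45 → met
6. waste-hauler permit present → met
7. landfill permit verification 243 days ago vs limit 270 → met
8. customer complaint log present → met
9. spill-response plan absent → not met
10. condition 'transports medical waste' holds; manifest records present → met
11. driver safety training 41 days ago vs limit 45 → met
12. auto liability coverage $1,250,000 ≥ $1,250,000 → met
Not met: 1 of 12

1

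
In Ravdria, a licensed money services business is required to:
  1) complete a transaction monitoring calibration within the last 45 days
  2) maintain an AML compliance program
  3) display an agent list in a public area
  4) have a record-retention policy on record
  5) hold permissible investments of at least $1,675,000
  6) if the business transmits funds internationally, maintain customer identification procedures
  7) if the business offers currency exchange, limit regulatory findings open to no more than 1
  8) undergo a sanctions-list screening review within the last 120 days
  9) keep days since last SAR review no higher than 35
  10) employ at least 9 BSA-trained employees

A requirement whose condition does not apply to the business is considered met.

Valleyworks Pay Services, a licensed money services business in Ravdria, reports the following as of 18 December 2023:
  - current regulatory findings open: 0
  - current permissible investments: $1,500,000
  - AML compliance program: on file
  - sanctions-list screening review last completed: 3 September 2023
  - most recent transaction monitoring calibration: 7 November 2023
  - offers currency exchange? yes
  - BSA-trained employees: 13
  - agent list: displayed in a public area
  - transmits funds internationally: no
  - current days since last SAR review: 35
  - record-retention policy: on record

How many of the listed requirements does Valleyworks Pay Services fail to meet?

1. transaction monitoring calibration 41 days ago vs limit 45 → met
2. AML compliance program present → met
3. agent list present → met
4. record-retention policy present → met
5. permissible investments $1,500,000 < $1,675,000 → not met
6. condition 'transmits funds internationally' does not hold → requirement n/a → met
7. condition 'offers currency exchange' holds; regulatory findings open 0 ≤ 1 → met
8. sanctions-list screening review 106 days ago vs limit 120 → met
9. days since last SAR review 35 ≤ 35 → met
10. BSA-trained employees 13 ≥ 9 → met
Not met: 1 of 10

1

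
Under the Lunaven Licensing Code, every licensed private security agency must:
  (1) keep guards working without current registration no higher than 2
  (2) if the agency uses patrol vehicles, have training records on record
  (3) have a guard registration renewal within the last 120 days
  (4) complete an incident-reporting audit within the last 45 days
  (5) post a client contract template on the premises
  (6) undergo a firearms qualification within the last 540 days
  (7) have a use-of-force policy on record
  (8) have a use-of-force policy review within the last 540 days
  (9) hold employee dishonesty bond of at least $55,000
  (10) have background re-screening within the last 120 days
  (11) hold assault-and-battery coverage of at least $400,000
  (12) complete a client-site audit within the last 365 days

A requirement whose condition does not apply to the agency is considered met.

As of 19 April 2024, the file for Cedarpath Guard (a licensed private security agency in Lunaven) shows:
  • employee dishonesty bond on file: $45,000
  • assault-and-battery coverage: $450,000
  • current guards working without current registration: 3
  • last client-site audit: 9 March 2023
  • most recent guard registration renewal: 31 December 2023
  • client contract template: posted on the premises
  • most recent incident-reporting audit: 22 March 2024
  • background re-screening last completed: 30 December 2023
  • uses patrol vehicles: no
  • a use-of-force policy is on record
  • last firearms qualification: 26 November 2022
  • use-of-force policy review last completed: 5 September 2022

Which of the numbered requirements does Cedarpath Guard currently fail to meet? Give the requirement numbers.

1. guards working without current registration 3 > 2 → not met
2. condition 'uses patrol vehicles' does not hold → requirement n/a → met
3. guard registration renewal 110 days ago vs limit 120 → met
4. incident-reporting audit 28 days ago vs limit 45 → met
5. client contract template present → met
6. firearms qualification 510 days ago vs limit 540 → met
7. use-of-force policy present → met
8. use-of-force policy review 592 days ago vs limit 540 → not met
9. employee dishonesty bond $45,000 < $55,000 → not met
10. background re-screening 111 days ago vs limit 120 → met
11. assault-and-battery coverage $450,000 ≥ $400,000 → met
12. client-site audit 407 days ago vs limit 365 → not met
Not met: 1, 8, 9, 12

1, 8, 9, 12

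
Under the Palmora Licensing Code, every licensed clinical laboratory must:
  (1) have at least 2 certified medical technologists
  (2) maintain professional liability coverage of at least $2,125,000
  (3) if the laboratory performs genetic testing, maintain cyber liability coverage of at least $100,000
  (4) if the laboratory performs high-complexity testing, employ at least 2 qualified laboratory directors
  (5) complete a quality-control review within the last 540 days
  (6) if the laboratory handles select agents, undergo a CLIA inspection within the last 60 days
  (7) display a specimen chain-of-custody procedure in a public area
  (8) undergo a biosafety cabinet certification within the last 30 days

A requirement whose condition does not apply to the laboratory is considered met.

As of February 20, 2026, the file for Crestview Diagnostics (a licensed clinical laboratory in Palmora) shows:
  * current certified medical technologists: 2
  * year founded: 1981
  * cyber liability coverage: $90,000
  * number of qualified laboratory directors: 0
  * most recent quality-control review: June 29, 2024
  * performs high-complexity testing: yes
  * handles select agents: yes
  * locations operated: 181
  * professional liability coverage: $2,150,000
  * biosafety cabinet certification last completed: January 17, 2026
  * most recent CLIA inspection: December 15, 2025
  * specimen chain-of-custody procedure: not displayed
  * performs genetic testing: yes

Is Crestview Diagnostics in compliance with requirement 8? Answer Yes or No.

8. biosafety cabinet certification 34 days ago vs limit 30 → not met

No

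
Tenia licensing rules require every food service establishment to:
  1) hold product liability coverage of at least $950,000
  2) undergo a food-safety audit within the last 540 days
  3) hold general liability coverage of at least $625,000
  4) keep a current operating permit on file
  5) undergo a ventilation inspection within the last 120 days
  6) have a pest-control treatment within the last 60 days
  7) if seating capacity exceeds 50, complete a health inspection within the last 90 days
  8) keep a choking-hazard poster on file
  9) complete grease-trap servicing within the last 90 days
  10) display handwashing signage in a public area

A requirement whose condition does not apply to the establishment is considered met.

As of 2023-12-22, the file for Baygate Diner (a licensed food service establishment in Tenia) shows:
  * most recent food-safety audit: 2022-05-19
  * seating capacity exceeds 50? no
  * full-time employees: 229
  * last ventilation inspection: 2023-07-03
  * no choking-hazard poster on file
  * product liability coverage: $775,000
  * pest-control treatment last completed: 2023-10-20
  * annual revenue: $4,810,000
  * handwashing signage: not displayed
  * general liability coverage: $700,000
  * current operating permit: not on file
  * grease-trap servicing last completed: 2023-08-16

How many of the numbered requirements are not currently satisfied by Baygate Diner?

8

1. product liability coverage $775,000 < $950,000 → not met
2. food-safety audit 582 days ago vs limit 540 → not met
3. general liability coverage $700,000 ≥ $625,000 → met
4. current operating permit absent → not met
5. ventilation inspection 172 days ago vs limit 120 → not met
6. pest-control treatment 63 days ago vs limit 60 → not met
7. condition 'seating capacity exceeds 50' does not hold → requirement n/a → met
8. choking-hazard poster absent → not met
9. grease-trap servicing 128 days ago vs limit 90 → not met
10. handwashing signage absent → not met
Not met: 8 of 10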